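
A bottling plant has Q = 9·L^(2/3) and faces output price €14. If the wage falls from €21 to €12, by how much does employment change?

From P·MP_L = w with MP_L = 6·L^(-1/3), the labor demand is L(w) = (84/w)^(3).
At w = 21: L = 64. At w = 12: L = 343.
ΔL = 343 − 64 = 279.

ΔL = 279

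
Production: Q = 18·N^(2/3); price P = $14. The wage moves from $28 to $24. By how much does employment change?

From P·MP_N = w with MP_N = 12·N^(-1/3), the labor demand is N(w) = (168/w)^(3).
At w = 28: N = 216. At w = 24: N = 343.
ΔN = 343 − 216 = 127.

ΔN = 127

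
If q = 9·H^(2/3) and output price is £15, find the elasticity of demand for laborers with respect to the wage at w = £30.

ε = -3

MP_H = (2/3)·9·H^(-1/3), so P·MP_H = w gives 90·H^(-1/3) = w.
Solving, H(w) = (90/w)^(3). This is a constant-elasticity form: H ∝ w^(−3), so ε = −3.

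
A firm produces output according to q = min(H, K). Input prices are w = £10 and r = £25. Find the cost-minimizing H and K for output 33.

With a fixed-proportions technology, the cost-minimizing bundle uses no slack in either input: H = K = q.
So H = 33 and K = 33.

H* = 33, K* = 33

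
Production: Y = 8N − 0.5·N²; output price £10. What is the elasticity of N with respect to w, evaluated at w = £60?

ε = -3

From P·MP_N = w with MP_N = 8 − N, labor demand is N(w) = 8 − w/10.
dN/dw = −1/(10) = -0.1.
At w = 60, N = 2, so ε = (dN/dw)·(w/N) = (-0.1)·(60/2) = -3.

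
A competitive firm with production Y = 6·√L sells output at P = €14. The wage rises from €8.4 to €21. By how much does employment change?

ΔL = -21

From P·MP_L = w with MP_L = 3·L^(-1/2), the labor demand is L(w) = (42/w)^(2).
At w = 8.4: L = 25. At w = 21: L = 4.
ΔL = 4 − 25 = -21.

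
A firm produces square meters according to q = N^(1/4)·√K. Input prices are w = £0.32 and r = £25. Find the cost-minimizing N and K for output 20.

Cost minimization requires the marginal rate of technical substitution to equal the input-price ratio: MP_N/MP_K = w/r.
Here MP_N/MP_K = (1/4)·(K/N)/(1/2) = 0.5·(K/N). Setting this equal to 0.32/25 = 0.0128 gives K = 0.0256N.
Substituting into q = 20: N^(1/4)·(0.0256N)^(1/2) = 20.
Solving, N = 625 and K = 16.

N* = 625, K* = 16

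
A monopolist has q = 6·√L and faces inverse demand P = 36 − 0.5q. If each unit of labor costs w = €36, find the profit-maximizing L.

L* = 4

Marginal revenue from the inverse demand is MR = 36 − q.
The marginal product is MP_L = 3·L^(-1/2).
A monopolist hires until marginal revenue product equals the wage: MR·MP_L = w.
At L, q = 6·√L. Substituting and solving: (36 − 6·√L)·3·L^(-1/2) = 36 gives L = 4.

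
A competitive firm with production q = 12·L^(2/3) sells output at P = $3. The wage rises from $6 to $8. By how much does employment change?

From P·MP_L = w with MP_L = 8·L^(-1/3), the labor demand is L(w) = (24/w)^(3).
At w = 6: L = 64. At w = 8: L = 27.
ΔL = 27 − 64 = -37.

ΔL = -37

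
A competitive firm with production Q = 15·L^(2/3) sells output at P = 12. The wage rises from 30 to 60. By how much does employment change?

From P·MP_L = w with MP_L = 10·L^(-1/3), the labor demand is L(w) = (120/w)^(3).
At w = 30: L = 64. At w = 60: L = 8.
ΔL = 8 − 64 = -56.

ΔL = -56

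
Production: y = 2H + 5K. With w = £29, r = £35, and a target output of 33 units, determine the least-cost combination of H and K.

The inputs are perfect substitutes, so the firm uses whichever has the lower cost per unit of output.
Cost per unit of output via H is w/2 = 14.5; via K it is r/5 = 7. K is cheaper.
Producing y = 33 with K alone: H = 0, K = 6.6.

H* = 0, K* = 6.6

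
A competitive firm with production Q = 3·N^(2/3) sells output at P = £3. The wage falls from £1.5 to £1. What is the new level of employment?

From P·MP_N = w with MP_N = 2·N^(-1/3), the labor demand is N(w) = (6/w)^(3).
At w = 1.5: N = 64. At w = 1: N = 216.

N* = 216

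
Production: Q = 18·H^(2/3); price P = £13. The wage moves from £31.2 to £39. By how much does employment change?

ΔH = -61

From P·MP_H = w with MP_H = 12·H^(-1/3), the labor demand is H(w) = (156/w)^(3).
At w = 31.2: H = 125. At w = 39: H = 64.
ΔH = 64 − 125 = -61.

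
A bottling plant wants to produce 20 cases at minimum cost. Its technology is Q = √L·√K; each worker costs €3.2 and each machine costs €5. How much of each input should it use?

L* = 25, K* = 16

Cost minimization requires the marginal rate of technical substitution to equal the input-price ratio: MP_L/MP_K = w/r.
Here MP_L/MP_K = (1/2)·(K/L)/(1/2) = (K/L). Setting this equal to 3.2/5 = 0.64 gives K = 0.64L.
Substituting into Q = 20: L^(1/2)·(0.64L)^(1/2) = 20.
Solving, L = 25 and K = 16.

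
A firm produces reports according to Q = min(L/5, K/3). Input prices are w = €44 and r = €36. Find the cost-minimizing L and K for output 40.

L* = 200, K* = 120

With a fixed-proportions technology, the cost-minimizing bundle uses no slack in either input: L/5 = K/3 = Q.
So L = 5·40 = 200 and K = 3·40 = 120.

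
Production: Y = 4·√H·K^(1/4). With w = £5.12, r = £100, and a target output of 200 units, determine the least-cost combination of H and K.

Cost minimization requires the marginal rate of technical substitution to equal the input-price ratio: MP_H/MP_K = w/r.
Here MP_H/MP_K = (1/2)·(K/H)/(1/4) = 2·(K/H). Setting this equal to 5.12/100 = 0.0512 gives K = 0.0256H.
Substituting into Y = 200: 4·H^(1/2)·(0.0256H)^(1/4) = 200.
Solving, H = 625 and K = 16.

H* = 625, K* = 16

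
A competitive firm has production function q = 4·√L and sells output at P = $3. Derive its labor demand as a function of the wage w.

L(w) = 36/w²

MP_L = (1/2)·4·L^(-1/2) = 2·L^(-1/2).
Setting P·MP_L = w: 6·L^(-1/2) = w.
Solving for L: L^(-1/2) = w/6, so L = (6/w)^(2).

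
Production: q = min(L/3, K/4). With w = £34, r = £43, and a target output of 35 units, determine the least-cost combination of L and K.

With a fixed-proportions technology, the cost-minimizing bundle uses no slack in either input: L/3 = K/4 = q.
So L = 3·35 = 105 and K = 4·35 = 140.

L* = 105, K* = 140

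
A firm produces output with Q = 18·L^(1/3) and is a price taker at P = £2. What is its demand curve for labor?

MP_L = (1/3)·18·L^(-2/3) = 6·L^(-2/3).
Setting P·MP_L = w: 12·L^(-2/3) = w.
Solving for L: L^(-2/3) = w/12, so L = (12/w)^(3/2).

L(w) = (12/w)^(3/2)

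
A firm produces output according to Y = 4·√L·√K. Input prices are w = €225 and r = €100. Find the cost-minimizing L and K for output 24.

L* = 4, K* = 9

Cost minimization requires the marginal rate of technical substitution to equal the input-price ratio: MP_L/MP_K = w/r.
Here MP_L/MP_K = (1/2)·(K/L)/(1/2) = (K/L). Setting this equal to 225/100 = 2.25 gives K = 2.25L.
Substituting into Y = 24: 4·L^(1/2)·(2.25L)^(1/2) = 24.
Solving, L = 4 and K = 9.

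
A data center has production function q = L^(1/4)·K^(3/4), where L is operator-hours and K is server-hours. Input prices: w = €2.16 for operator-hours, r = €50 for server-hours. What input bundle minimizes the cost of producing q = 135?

L* = 625, K* = 81

Cost minimization requires the marginal rate of technical substitution to equal the input-price ratio: MP_L/MP_K = w/r.
Here MP_L/MP_K = (1/4)·(K/L)/(3/4) = (1/3)·(K/L). Setting this equal to 2.16/50 = 0.0432 gives K = 0.1296L.
Substituting into q = 135: L^(1/4)·(0.1296L)^(3/4) = 135.
Solving, L = 625 and K = 81.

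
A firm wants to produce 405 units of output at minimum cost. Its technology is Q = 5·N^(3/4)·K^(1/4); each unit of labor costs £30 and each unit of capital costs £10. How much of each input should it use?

Cost minimization requires the marginal rate of technical substitution to equal the input-price ratio: MP_N/MP_K = w/r.
Here MP_N/MP_K = (3/4)·(K/N)/(1/4) = 3·(K/N). Setting this equal to 30/10 = 3 gives K = N.
Substituting into Q = 405: 5·N^(3/4)·(N)^(1/4) = 405.
Solving, N = 81 and K = 81.

N* = 81, K* = 81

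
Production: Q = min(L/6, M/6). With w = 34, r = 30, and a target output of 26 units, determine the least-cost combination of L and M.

L* = 156, M* = 156

With a fixed-proportions technology, the cost-minimizing bundle uses no slack in either input: L/6 = M/6 = Q.
So L = 6·26 = 156 and M = 6·26 = 156.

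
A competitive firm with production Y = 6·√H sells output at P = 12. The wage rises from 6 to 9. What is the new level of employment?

H* = 16

From P·MP_H = w with MP_H = 3·H^(-1/2), the labor demand is H(w) = (36/w)^(2).
At w = 6: H = 36. At w = 9: H = 16.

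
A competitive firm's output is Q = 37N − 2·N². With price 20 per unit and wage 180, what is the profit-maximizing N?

The marginal product of N is MP_N = 37 − 4N.
A price-taking firm hires until the value of the marginal product equals the wage: P·MP_N = w, so 20·(37 − 4N) = 180.
Then 37 − 4N = 9, giving N = 7.

N* = 7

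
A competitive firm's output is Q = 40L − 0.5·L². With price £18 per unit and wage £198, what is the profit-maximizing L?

The marginal product of L is MP_L = 40 − L.
A price-taking firm hires until the value of the marginal product equals the wage: P·MP_L = w, so 18·(40 − L) = 198.
Then 40 − L = 11, giving L = 29.

L* = 29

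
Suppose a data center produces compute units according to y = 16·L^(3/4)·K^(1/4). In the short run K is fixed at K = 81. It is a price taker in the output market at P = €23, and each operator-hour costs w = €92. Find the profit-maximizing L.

L* = 6561

With K = 81, MP_L = (3/4)·16·L^(-1/4)·81^(1/4) = 36·L^(-1/4).
Profit maximization for a price taker requires P·MP_L = w: 23·36·L^(-1/4) = 92.
So L^(-1/4) = 1/9, which gives L = 6561.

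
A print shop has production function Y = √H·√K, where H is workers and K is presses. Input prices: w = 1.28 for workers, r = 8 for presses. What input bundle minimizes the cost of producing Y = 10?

Cost minimization requires the marginal rate of technical substitution to equal the input-price ratio: MP_H/MP_K = w/r.
Here MP_H/MP_K = (1/2)·(K/H)/(1/2) = (K/H). Setting this equal to 1.28/8 = 0.16 gives K = 0.16H.
Substituting into Y = 10: H^(1/2)·(0.16H)^(1/2) = 10.
Solving, H = 25 and K = 4.

H* = 25, K* = 4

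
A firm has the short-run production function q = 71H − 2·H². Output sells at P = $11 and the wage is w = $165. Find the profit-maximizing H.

H* = 14

The marginal product of H is MP_H = 71 − 4H.
A price-taking firm hires until the value of the marginal product equals the wage: P·MP_H = w, so 11·(71 − 4H) = 165.
Then 71 − 4H = 15, giving H = 14.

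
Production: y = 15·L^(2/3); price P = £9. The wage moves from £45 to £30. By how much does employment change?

From P·MP_L = w with MP_L = 10·L^(-1/3), the labor demand is L(w) = (90/w)^(3).
At w = 45: L = 8. At w = 30: L = 27.
ΔL = 27 − 8 = 19.

ΔL = 19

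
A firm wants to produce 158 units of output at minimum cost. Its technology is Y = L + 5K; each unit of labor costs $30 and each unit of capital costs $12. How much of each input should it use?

L* = 0, K* = 31.6

The inputs are perfect substitutes, so the firm uses whichever has the lower cost per unit of output.
Cost per unit of output via L is 30; via K it is 2.4. K is cheaper.
Producing Y = 158 with K alone: L = 0, K = 31.6.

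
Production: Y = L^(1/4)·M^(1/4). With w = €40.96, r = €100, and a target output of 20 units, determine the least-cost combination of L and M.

L* = 625, M* = 256

Cost minimization requires the marginal rate of technical substitution to equal the input-price ratio: MP_L/MP_M = w/r.
Here MP_L/MP_M = (1/4)·(M/L)/(1/4) = (M/L). Setting this equal to 40.96/100 = 0.4096 gives M = 0.4096L.
Substituting into Y = 20: L^(1/4)·(0.4096L)^(1/4) = 20.
Solving, L = 625 and M = 256.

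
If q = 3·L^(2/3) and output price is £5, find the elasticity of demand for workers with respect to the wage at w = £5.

MP_L = (2/3)·3·L^(-1/3), so P·MP_L = w gives 10·L^(-1/3) = w.
Solving, L(w) = (10/w)^(3). This is a constant-elasticity form: L ∝ w^(−3), so ε = −3.

ε = -3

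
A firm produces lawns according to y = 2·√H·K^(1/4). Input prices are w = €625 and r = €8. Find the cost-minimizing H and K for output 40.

Cost minimization requires the marginal rate of technical substitution to equal the input-price ratio: MP_H/MP_K = w/r.
Here MP_H/MP_K = (1/2)·(K/H)/(1/4) = 2·(K/H). Setting this equal to 625/8 = 78.125 gives K = 39.0625H.
Substituting into y = 40: 2·H^(1/2)·(39.0625H)^(1/4) = 40.
Solving, H = 16 and K = 625.

H* = 16, K* = 625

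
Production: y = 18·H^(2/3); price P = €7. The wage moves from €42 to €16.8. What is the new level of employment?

From P·MP_H = w with MP_H = 12·H^(-1/3), the labor demand is H(w) = (84/w)^(3).
At w = 42: H = 8. At w = 16.8: H = 125.

H* = 125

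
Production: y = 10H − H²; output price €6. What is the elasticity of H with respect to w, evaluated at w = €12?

ε = -0.25

From P·MP_H = w with MP_H = 10 − 2H, labor demand is H(w) = (10 − w/6)/2.
dH/dw = −1/(12) = -1/12.
At w = 12, H = 4, so ε = (dH/dw)·(w/H) = (-1/12)·(12/4) = -0.25.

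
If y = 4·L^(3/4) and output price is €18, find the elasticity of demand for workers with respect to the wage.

MP_L = (3/4)·4·L^(-1/4), so P·MP_L = w gives 54·L^(-1/4) = w.
Solving, L(w) = (54/w)^(4). This is a constant-elasticity form: L ∝ w^(−4), so ε = −4.

ε = -4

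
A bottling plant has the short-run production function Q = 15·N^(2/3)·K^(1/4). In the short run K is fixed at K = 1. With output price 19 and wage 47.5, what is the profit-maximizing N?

N* = 64

With K = 1, MP_N = (2/3)·15·N^(-1/3)·1^(1/4) = 10·N^(-1/3).
Profit maximization for a price taker requires P·MP_N = w: 19·10·N^(-1/3) = 47.5.
So N^(-1/3) = 0.25, which gives N = 64.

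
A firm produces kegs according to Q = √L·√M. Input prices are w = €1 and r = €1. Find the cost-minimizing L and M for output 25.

L* = 25, M* = 25

Cost minimization requires the marginal rate of technical substitution to equal the input-price ratio: MP_L/MP_M = w/r.
Here MP_L/MP_M = (1/2)·(M/L)/(1/2) = (M/L). Setting this equal to 1/1 = 1 gives M = L.
Substituting into Q = 25: L^(1/2)·(L)^(1/2) = 25.
Solving, L = 25 and M = 25.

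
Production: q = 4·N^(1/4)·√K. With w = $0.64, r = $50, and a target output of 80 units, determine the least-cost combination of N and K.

N* = 625, K* = 16

Cost minimization requires the marginal rate of technical substitution to equal the input-price ratio: MP_N/MP_K = w/r.
Here MP_N/MP_K = (1/4)·(K/N)/(1/2) = 0.5·(K/N). Setting this equal to 0.64/50 = 0.0128 gives K = 0.0256N.
Substituting into q = 80: 4·N^(1/4)·(0.0256N)^(1/2) = 80.
Solving, N = 625 and K = 16.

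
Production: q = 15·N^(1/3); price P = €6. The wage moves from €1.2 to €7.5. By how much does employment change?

ΔN = -117

From P·MP_N = w with MP_N = 5·N^(-2/3), the labor demand is N(w) = (30/w)^(3/2).
At w = 1.2: N = 125. At w = 7.5: N = 8.
ΔN = 8 − 125 = -117.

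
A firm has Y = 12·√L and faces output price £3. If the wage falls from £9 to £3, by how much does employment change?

From P·MP_L = w with MP_L = 6·L^(-1/2), the labor demand is L(w) = (18/w)^(2).
At w = 9: L = 4. At w = 3: L = 36.
ΔL = 36 − 4 = 32.

ΔL = 32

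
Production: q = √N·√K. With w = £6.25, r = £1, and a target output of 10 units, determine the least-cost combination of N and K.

N* = 4, K* = 25

Cost minimization requires the marginal rate of technical substitution to equal the input-price ratio: MP_N/MP_K = w/r.
Here MP_N/MP_K = (1/2)·(K/N)/(1/2) = (K/N). Setting this equal to 6.25/1 = 6.25 gives K = 6.25N.
Substituting into q = 10: N^(1/2)·(6.25N)^(1/2) = 10.
Solving, N = 4 and K = 25.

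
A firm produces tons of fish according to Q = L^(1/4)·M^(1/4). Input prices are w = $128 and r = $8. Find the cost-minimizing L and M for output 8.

Cost minimization requires the marginal rate of technical substitution to equal the input-price ratio: MP_L/MP_M = w/r.
Here MP_L/MP_M = (1/4)·(M/L)/(1/4) = (M/L). Setting this equal to 128/8 = 16 gives M = 16L.
Substituting into Q = 8: L^(1/4)·(16L)^(1/4) = 8.
Solving, L = 16 and M = 256.

L* = 16, M* = 256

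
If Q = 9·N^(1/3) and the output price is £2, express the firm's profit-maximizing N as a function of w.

N(w) = (6/w)^(3/2)

MP_N = (1/3)·9·N^(-2/3) = 3·N^(-2/3).
Setting P·MP_N = w: 6·N^(-2/3) = w.
Solving for N: N^(-2/3) = w/6, so N = (6/w)^(3/2).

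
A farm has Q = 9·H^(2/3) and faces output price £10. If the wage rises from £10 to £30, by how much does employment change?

From P·MP_H = w with MP_H = 6·H^(-1/3), the labor demand is H(w) = (60/w)^(3).
At w = 10: H = 216. At w = 30: H = 8.
ΔH = 8 − 216 = -208.

ΔH = -208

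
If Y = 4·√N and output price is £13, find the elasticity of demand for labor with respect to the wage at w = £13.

ε = -2

MP_N = (1/2)·4·N^(-1/2), so P·MP_N = w gives 26·N^(-1/2) = w.
Solving, N(w) = (26/w)^(2). This is a constant-elasticity form: N ∝ w^(−2), so ε = −2.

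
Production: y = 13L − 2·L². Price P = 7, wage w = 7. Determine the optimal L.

L* = 3

The marginal product of L is MP_L = 13 − 4L.
A price-taking firm hires until the value of the marginal product equals the wage: P·MP_L = w, so 7·(13 − 4L) = 7.
Then 13 − 4L = 1, giving L = 3.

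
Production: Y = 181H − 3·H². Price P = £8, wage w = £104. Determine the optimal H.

H* = 28

The marginal product of H is MP_H = 181 − 6H.
A price-taking firm hires until the value of the marginal product equals the wage: P·MP_H = w, so 8·(181 − 6H) = 104.
Then 181 − 6H = 13, giving H = 28.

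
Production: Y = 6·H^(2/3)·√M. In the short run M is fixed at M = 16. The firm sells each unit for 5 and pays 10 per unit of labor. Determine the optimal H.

H* = 512

With M = 16, MP_H = (2/3)·6·H^(-1/3)·16^(1/2) = 16·H^(-1/3).
Profit maximization for a price taker requires P·MP_H = w: 5·16·H^(-1/3) = 10.
So H^(-1/3) = 0.125, which gives H = 512.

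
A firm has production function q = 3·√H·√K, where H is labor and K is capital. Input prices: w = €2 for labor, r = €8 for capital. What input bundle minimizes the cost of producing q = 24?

H* = 16, K* = 4

Cost minimization requires the marginal rate of technical substitution to equal the input-price ratio: MP_H/MP_K = w/r.
Here MP_H/MP_K = (1/2)·(K/H)/(1/2) = (K/H). Setting this equal to 2/8 = 0.25 gives K = 0.25H.
Substituting into q = 24: 3·H^(1/2)·(0.25H)^(1/2) = 24.
Solving, H = 16 and K = 4.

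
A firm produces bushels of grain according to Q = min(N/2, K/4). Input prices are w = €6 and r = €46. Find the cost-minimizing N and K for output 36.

With a fixed-proportions technology, the cost-minimizing bundle uses no slack in either input: N/2 = K/4 = Q.
So N = 2·36 = 72 and K = 4·36 = 144.

N* = 72, K* = 144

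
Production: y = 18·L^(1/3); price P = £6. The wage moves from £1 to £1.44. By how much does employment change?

ΔL = -91

From P·MP_L = w with MP_L = 6·L^(-2/3), the labor demand is L(w) = (36/w)^(3/2).
At w = 1: L = 216. At w = 1.44: L = 125.
ΔL = 125 − 216 = -91.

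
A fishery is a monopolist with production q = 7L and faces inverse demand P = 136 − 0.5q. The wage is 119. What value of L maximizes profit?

Marginal revenue from the inverse demand is MR = 136 − q.
The marginal product is MP_L = 7.
A monopolist hires until marginal revenue product equals the wage: MR·MP_L = w.
(136 − 7L)·7 = 119, so L = 17.

L* = 17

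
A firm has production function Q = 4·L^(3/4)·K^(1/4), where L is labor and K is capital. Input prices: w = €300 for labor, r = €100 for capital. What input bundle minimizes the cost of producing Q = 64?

Cost minimization requires the marginal rate of technical substitution to equal the input-price ratio: MP_L/MP_K = w/r.
Here MP_L/MP_K = (3/4)·(K/L)/(1/4) = 3·(K/L). Setting this equal to 300/100 = 3 gives K = L.
Substituting into Q = 64: 4·L^(3/4)·(L)^(1/4) = 64.
Solving, L = 16 and K = 16.

L* = 16, K* = 16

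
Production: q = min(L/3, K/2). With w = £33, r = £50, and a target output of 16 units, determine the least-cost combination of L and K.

L* = 48, K* = 32

With a fixed-proportions technology, the cost-minimizing bundle uses no slack in either input: L/3 = K/2 = q.
So L = 3·16 = 48 and K = 2·16 = 32.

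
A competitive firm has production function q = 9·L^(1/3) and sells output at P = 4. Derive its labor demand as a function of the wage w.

MP_L = (1/3)·9·L^(-2/3) = 3·L^(-2/3).
Setting P·MP_L = w: 12·L^(-2/3) = w.
Solving for L: L^(-2/3) = w/12, so L = (12/w)^(3/2).

L(w) = (12/w)^(3/2)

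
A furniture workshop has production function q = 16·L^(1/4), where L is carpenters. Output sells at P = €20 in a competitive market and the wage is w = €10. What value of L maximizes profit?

L* = 16

MP_L = (1/4)·16·L^(-3/4) = 4·L^(-3/4).
Profit maximization for a price taker requires P·MP_L = w: 20·4·L^(-3/4) = 10.
So L^(-3/4) = 0.125, which gives L = 16.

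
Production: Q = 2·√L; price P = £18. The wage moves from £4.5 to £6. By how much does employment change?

ΔL = -7

From P·MP_L = w with MP_L = L^(-1/2), the labor demand is L(w) = (18/w)^(2).
At w = 4.5: L = 16. At w = 6: L = 9.
ΔL = 9 − 16 = -7.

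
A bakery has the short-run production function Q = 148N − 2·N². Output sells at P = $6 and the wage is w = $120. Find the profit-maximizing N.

The marginal product of N is MP_N = 148 − 4N.
A price-taking firm hires until the value of the marginal product equals the wage: P·MP_N = w, so 6·(148 − 4N) = 120.
Then 148 − 4N = 20, giving N = 32.

N* = 32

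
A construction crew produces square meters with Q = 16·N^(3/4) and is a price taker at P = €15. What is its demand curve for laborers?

N(w) = (180/w)^(4)

MP_N = (3/4)·16·N^(-1/4) = 12·N^(-1/4).
Setting P·MP_N = w: 180·N^(-1/4) = w.
Solving for N: N^(-1/4) = w/180, so N = (180/w)^(4).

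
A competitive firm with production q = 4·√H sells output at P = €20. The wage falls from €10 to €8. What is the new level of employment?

H* = 25

From P·MP_H = w with MP_H = 2·H^(-1/2), the labor demand is H(w) = (40/w)^(2).
At w = 10: H = 16. At w = 8: H = 25.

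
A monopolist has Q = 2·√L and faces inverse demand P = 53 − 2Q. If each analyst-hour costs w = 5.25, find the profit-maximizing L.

L* = 16

Marginal revenue from the inverse demand is MR = 53 − 4Q.
The marginal product is MP_L = L^(-1/2).
A monopolist hires until marginal revenue product equals the wage: MR·MP_L = w.
At L, Q = 2·√L. Substituting and solving: (53 − 8·√L)·L^(-1/2) = 5.25 gives L = 16.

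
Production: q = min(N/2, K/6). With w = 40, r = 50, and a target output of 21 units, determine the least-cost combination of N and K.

N* = 42, K* = 126

With a fixed-proportions technology, the cost-minimizing bundle uses no slack in either input: N/2 = K/6 = q.
So N = 2·21 = 42 and K = 6·21 = 126.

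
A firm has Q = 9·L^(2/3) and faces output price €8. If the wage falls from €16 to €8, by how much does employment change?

ΔL = 189

From P·MP_L = w with MP_L = 6·L^(-1/3), the labor demand is L(w) = (48/w)^(3).
At w = 16: L = 27. At w = 8: L = 216.
ΔL = 216 − 27 = 189.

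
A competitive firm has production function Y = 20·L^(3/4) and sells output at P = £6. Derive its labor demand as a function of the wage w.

L(w) = (90/w)^(4)

MP_L = (3/4)·20·L^(-1/4) = 15·L^(-1/4).
Setting P·MP_L = w: 90·L^(-1/4) = w.
Solving for L: L^(-1/4) = w/90, so L = (90/w)^(4).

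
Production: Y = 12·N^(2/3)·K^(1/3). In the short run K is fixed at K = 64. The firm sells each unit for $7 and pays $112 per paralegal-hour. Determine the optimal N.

With K = 64, MP_N = (2/3)·12·N^(-1/3)·64^(1/3) = 32·N^(-1/3).
Profit maximization for a price taker requires P·MP_N = w: 7·32·N^(-1/3) = 112.
So N^(-1/3) = 0.5, which gives N = 8.

N* = 8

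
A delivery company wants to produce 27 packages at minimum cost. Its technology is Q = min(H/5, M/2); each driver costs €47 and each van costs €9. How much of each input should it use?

With a fixed-proportions technology, the cost-minimizing bundle uses no slack in either input: H/5 = M/2 = Q.
So H = 5·27 = 135 and M = 2·27 = 54.

H* = 135, M* = 54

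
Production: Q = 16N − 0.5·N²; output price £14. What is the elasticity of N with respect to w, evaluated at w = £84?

From P·MP_N = w with MP_N = 16 − N, labor demand is N(w) = 16 − w/14.
dN/dw = −1/(14) = -1/14.
At w = 84, N = 10, so ε = (dN/dw)·(w/N) = (-1/14)·(84/10) = -0.6.

ε = -0.6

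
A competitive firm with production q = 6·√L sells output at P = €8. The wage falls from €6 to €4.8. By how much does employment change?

ΔL = 9

From P·MP_L = w with MP_L = 3·L^(-1/2), the labor demand is L(w) = (24/w)^(2).
At w = 6: L = 16. At w = 4.8: L = 25.
ΔL = 25 − 16 = 9.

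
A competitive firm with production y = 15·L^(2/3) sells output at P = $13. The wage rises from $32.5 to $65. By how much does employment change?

From P·MP_L = w with MP_L = 10·L^(-1/3), the labor demand is L(w) = (130/w)^(3).
At w = 32.5: L = 64. At w = 65: L = 8.
ΔL = 8 − 64 = -56.

ΔL = -56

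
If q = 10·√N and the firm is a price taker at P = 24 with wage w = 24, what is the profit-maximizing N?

N* = 25

MP_N = (1/2)·10·N^(-1/2) = 5·N^(-1/2).
Profit maximization for a price taker requires P·MP_N = w: 24·5·N^(-1/2) = 24.
So N^(-1/2) = 0.2, which gives N = 25.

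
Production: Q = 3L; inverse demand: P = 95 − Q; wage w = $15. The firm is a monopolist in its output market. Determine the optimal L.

L* = 15

Marginal revenue from the inverse demand is MR = 95 − 2Q.
The marginal product is MP_L = 3.
A monopolist hires until marginal revenue product equals the wage: MR·MP_L = w.
(95 − 6L)·3 = 15, so L = 15.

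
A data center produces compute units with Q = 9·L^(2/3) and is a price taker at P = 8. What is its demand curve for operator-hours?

L(w) = 110592/w³

MP_L = (2/3)·9·L^(-1/3) = 6·L^(-1/3).
Setting P·MP_L = w: 48·L^(-1/3) = w.
Solving for L: L^(-1/3) = w/48, so L = (48/w)^(3).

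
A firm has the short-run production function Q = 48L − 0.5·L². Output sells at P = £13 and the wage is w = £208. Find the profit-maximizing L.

The marginal product of L is MP_L = 48 − L.
A price-taking firm hires until the value of the marginal product equals the wage: P·MP_L = w, so 13·(48 − L) = 208.
Then 48 − L = 16, giving L = 32.

L* = 32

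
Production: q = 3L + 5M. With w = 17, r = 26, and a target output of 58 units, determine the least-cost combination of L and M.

The inputs are perfect substitutes, so the firm uses whichever has the lower cost per unit of output.
Cost per unit of output via L is w/3 = 17/3; via M it is r/5 = 5.2. M is cheaper.
Producing q = 58 with M alone: L = 0, M = 11.6.

L* = 0, M* = 11.6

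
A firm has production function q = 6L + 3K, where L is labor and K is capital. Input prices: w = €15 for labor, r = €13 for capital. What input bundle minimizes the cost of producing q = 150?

L* = 25, K* = 0

The inputs are perfect substitutes, so the firm uses whichever has the lower cost per unit of output.
Cost per unit of output via L is w/6 = 2.5; via K it is r/3 = 13/3. L is cheaper.
Producing q = 150 with L alone: L = 25, K = 0.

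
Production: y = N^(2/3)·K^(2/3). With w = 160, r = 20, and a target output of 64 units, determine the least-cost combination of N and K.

Cost minimization requires the marginal rate of technical substitution to equal the input-price ratio: MP_N/MP_K = w/r.
Here MP_N/MP_K = (2/3)·(K/N)/(2/3) = (K/N). Setting this equal to 160/20 = 8 gives K = 8N.
Substituting into y = 64: N^(2/3)·(8N)^(2/3) = 64.
Solving, N = 8 and K = 64.

N* = 8, K* = 64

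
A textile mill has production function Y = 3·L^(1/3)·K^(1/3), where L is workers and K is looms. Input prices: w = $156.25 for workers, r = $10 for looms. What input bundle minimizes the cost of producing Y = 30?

L* = 8, K* = 125

Cost minimization requires the marginal rate of technical substitution to equal the input-price ratio: MP_L/MP_K = w/r.
Here MP_L/MP_K = (1/3)·(K/L)/(1/3) = (K/L). Setting this equal to 156.25/10 = 15.625 gives K = 15.625L.
Substituting into Y = 30: 3·L^(1/3)·(15.625L)^(1/3) = 30.
Solving, L = 8 and K = 125.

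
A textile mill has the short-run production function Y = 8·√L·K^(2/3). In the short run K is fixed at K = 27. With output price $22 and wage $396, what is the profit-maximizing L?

With K = 27, MP_L = (1/2)·8·L^(-1/2)·27^(2/3) = 36·L^(-1/2).
Profit maximization for a price taker requires P·MP_L = w: 22·36·L^(-1/2) = 396.
So L^(-1/2) = 0.5, which gives L = 4.

L* = 4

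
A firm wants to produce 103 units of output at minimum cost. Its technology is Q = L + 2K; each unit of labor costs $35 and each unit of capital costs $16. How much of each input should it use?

The inputs are perfect substitutes, so the firm uses whichever has the lower cost per unit of output.
Cost per unit of output via L is 35; via K it is 8. K is cheaper.
Producing Q = 103 with K alone: L = 0, K = 51.5.

L* = 0, K* = 51.5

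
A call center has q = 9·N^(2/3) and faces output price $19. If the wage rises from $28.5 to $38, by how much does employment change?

From P·MP_N = w with MP_N = 6·N^(-1/3), the labor demand is N(w) = (114/w)^(3).
At w = 28.5: N = 64. At w = 38: N = 27.
ΔN = 27 − 64 = -37.

ΔN = -37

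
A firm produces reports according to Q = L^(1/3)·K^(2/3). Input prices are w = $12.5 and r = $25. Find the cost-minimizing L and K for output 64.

L* = 64, K* = 64

Cost minimization requires the marginal rate of technical substitution to equal the input-price ratio: MP_L/MP_K = w/r.
Here MP_L/MP_K = (1/3)·(K/L)/(2/3) = 0.5·(K/L). Setting this equal to 12.5/25 = 0.5 gives K = L.
Substituting into Q = 64: L^(1/3)·(L)^(2/3) = 64.
Solving, L = 64 and K = 64.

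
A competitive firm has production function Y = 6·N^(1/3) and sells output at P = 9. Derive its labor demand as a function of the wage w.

MP_N = (1/3)·6·N^(-2/3) = 2·N^(-2/3).
Setting P·MP_N = w: 18·N^(-2/3) = w.
Solving for N: N^(-2/3) = w/18, so N = (18/w)^(3/2).

N(w) = (18/w)^(3/2)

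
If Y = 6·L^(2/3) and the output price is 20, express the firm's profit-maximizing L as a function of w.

MP_L = (2/3)·6·L^(-1/3) = 4·L^(-1/3).
Setting P·MP_L = w: 80·L^(-1/3) = w.
Solving for L: L^(-1/3) = w/80, so L = (80/w)^(3).

L(w) = 512000/w³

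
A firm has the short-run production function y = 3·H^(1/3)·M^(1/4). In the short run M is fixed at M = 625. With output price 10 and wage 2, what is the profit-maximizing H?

With M = 625, MP_H = (1/3)·3·H^(-2/3)·625^(1/4) = 5·H^(-2/3).
Profit maximization for a price taker requires P·MP_H = w: 10·5·H^(-2/3) = 2.
So H^(-2/3) = 0.04, which gives H = 125.

H* = 125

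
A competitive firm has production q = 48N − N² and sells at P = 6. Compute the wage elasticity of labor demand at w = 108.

From P·MP_N = w with MP_N = 48 − 2N, labor demand is N(w) = (48 − w/6)/2.
dN/dw = −1/(12) = -1/12.
At w = 108, N = 15, so ε = (dN/dw)·(w/N) = (-1/12)·(108/15) = -0.6.

ε = -0.6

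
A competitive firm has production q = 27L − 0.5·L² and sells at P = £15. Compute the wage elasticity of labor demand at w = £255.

ε = -1.7

From P·MP_L = w with MP_L = 27 − L, labor demand is L(w) = 27 − w/15.
dL/dw = −1/(15) = -1/15.
At w = 255, L = 10, so ε = (dL/dw)·(w/L) = (-1/15)·(255/10) = -1.7.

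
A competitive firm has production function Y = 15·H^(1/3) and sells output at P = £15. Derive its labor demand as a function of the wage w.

MP_H = (1/3)·15·H^(-2/3) = 5·H^(-2/3).
Setting P·MP_H = w: 75·H^(-2/3) = w.
Solving for H: H^(-2/3) = w/75, so H = (75/w)^(3/2).

H(w) = (75/w)^(3/2)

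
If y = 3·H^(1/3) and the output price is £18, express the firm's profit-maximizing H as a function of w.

MP_H = (1/3)·3·H^(-2/3) = H^(-2/3).
Setting P·MP_H = w: 18·H^(-2/3) = w.
Solving for H: H^(-2/3) = w/18, so H = (18/w)^(3/2).

H(w) = (18/w)^(3/2)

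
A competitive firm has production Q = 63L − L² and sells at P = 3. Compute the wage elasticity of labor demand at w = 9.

From P·MP_L = w with MP_L = 63 − 2L, labor demand is L(w) = (63 − w/3)/2.
dL/dw = −1/(6) = -1/6.
At w = 9, L = 30, so ε = (dL/dw)·(w/L) = (-1/6)·(9/30) = -0.05.

ε = -0.05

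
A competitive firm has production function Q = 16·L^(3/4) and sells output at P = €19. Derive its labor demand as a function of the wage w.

MP_L = (3/4)·16·L^(-1/4) = 12·L^(-1/4).
Setting P·MP_L = w: 228·L^(-1/4) = w.
Solving for L: L^(-1/4) = w/228, so L = (228/w)^(4).

L(w) = (228/w)^(4)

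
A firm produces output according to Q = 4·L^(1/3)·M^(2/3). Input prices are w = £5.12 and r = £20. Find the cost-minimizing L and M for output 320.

L* = 125, M* = 64

Cost minimization requires the marginal rate of technical substitution to equal the input-price ratio: MP_L/MP_M = w/r.
Here MP_L/MP_M = (1/3)·(M/L)/(2/3) = 0.5·(M/L). Setting this equal to 5.12/20 = 0.256 gives M = 0.512L.
Substituting into Q = 320: 4·L^(1/3)·(0.512L)^(2/3) = 320.
Solving, L = 125 and M = 64.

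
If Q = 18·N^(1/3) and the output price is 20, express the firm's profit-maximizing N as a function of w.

N(w) = (120/w)^(3/2)

MP_N = (1/3)·18·N^(-2/3) = 6·N^(-2/3).
Setting P·MP_N = w: 120·N^(-2/3) = w.
Solving for N: N^(-2/3) = w/120, so N = (120/w)^(3/2).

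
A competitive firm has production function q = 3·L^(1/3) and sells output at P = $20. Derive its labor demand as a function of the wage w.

L(w) = (20/w)^(3/2)

MP_L = (1/3)·3·L^(-2/3) = L^(-2/3).
Setting P·MP_L = w: 20·L^(-2/3) = w.
Solving for L: L^(-2/3) = w/20, so L = (20/w)^(3/2).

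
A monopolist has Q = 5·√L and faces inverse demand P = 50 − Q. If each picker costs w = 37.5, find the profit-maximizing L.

Marginal revenue from the inverse demand is MR = 50 − 2Q.
The marginal product is MP_L = 2.5·L^(-1/2).
A monopolist hires until marginal revenue product equals the wage: MR·MP_L = w.
At L, Q = 5·√L. Substituting and solving: (50 − 10·√L)·2.5·L^(-1/2) = 37.5 gives L = 4.

L* = 4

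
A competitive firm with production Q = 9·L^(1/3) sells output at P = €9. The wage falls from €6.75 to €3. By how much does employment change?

From P·MP_L = w with MP_L = 3·L^(-2/3), the labor demand is L(w) = (27/w)^(3/2).
At w = 6.75: L = 8. At w = 3: L = 27.
ΔL = 27 − 8 = 19.

ΔL = 19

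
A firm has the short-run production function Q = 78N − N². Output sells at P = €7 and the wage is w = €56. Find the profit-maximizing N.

The marginal product of N is MP_N = 78 − 2N.
A price-taking firm hires until the value of the marginal product equals the wage: P·MP_N = w, so 7·(78 − 2N) = 56.
Then 78 − 2N = 8, giving N = 35.

N* = 35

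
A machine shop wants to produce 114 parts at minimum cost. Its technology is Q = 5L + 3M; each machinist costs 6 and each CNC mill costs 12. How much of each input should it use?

L* = 22.8, M* = 0

The inputs are perfect substitutes, so the firm uses whichever has the lower cost per unit of output.
Cost per unit of output via L is w/5 = 1.2; via M it is r/3 = 4. L is cheaper.
Producing Q = 114 with L alone: L = 22.8, M = 0.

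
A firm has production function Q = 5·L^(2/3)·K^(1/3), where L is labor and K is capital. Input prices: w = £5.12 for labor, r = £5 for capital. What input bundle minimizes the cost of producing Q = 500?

L* = 125, K* = 64

Cost minimization requires the marginal rate of technical substitution to equal the input-price ratio: MP_L/MP_K = w/r.
Here MP_L/MP_K = (2/3)·(K/L)/(1/3) = 2·(K/L). Setting this equal to 5.12/5 = 1.024 gives K = 0.512L.
Substituting into Q = 500: 5·L^(2/3)·(0.512L)^(1/3) = 500.
Solving, L = 125 and K = 64.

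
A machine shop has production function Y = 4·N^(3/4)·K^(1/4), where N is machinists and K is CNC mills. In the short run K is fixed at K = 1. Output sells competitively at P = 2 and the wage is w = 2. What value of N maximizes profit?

With K = 1, MP_N = (3/4)·4·N^(-1/4)·1^(1/4) = 3·N^(-1/4).
Profit maximization for a price taker requires P·MP_N = w: 2·3·N^(-1/4) = 2.
So N^(-1/4) = 1/3, which gives N = 81.

N* = 81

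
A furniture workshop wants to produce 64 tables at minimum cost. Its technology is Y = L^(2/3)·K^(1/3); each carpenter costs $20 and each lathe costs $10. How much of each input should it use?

L* = 64, K* = 64

Cost minimization requires the marginal rate of technical substitution to equal the input-price ratio: MP_L/MP_K = w/r.
Here MP_L/MP_K = (2/3)·(K/L)/(1/3) = 2·(K/L). Setting this equal to 20/10 = 2 gives K = L.
Substituting into Y = 64: L^(2/3)·(L)^(1/3) = 64.
Solving, L = 64 and K = 64.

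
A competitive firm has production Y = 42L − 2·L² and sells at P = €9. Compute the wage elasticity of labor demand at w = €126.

ε = -0.5

From P·MP_L = w with MP_L = 42 − 4L, labor demand is L(w) = (42 − w/9)/4.
dL/dw = −1/(36) = -1/36.
At w = 126, L = 7, so ε = (dL/dw)·(w/L) = (-1/36)·(126/7) = -0.5.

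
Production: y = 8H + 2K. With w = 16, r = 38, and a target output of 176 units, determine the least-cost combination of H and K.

The inputs are perfect substitutes, so the firm uses whichever has the lower cost per unit of output.
Cost per unit of output via H is w/8 = 2; via K it is r/2 = 19. H is cheaper.
Producing y = 176 with H alone: H = 22, K = 0.

H* = 22, K* = 0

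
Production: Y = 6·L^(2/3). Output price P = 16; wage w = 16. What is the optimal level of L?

MP_L = (2/3)·6·L^(-1/3) = 4·L^(-1/3).
Profit maximization for a price taker requires P·MP_L = w: 16·4·L^(-1/3) = 16.
So L^(-1/3) = 0.25, which gives L = 64.

L* = 64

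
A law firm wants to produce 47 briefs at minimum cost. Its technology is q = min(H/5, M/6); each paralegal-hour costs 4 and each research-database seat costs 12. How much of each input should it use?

With a fixed-proportions technology, the cost-minimizing bundle uses no slack in either input: H/5 = M/6 = q.
So H = 5·47 = 235 and M = 6·47 = 282.

H* = 235, M* = 282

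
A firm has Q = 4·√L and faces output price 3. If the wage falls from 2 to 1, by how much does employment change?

ΔL = 27

From P·MP_L = w with MP_L = 2·L^(-1/2), the labor demand is L(w) = (6/w)^(2).
At w = 2: L = 9. At w = 1: L = 36.
ΔL = 36 − 9 = 27.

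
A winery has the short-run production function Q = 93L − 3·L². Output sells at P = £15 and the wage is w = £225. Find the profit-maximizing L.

The marginal product of L is MP_L = 93 − 6L.
A price-taking firm hires until the value of the marginal product equals the wage: P·MP_L = w, so 15·(93 − 6L) = 225.
Then 93 − 6L = 15, giving L = 13.

L* = 13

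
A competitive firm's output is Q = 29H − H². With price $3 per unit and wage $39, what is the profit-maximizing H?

H* = 8

The marginal product of H is MP_H = 29 − 2H.
A price-taking firm hires until the value of the marginal product equals the wage: P·MP_H = w, so 3·(29 − 2H) = 39.
Then 29 − 2H = 13, giving H = 8.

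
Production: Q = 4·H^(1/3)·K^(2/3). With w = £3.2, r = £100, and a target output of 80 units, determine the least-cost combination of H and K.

H* = 125, K* = 8

Cost minimization requires the marginal rate of technical substitution to equal the input-price ratio: MP_H/MP_K = w/r.
Here MP_H/MP_K = (1/3)·(K/H)/(2/3) = 0.5·(K/H). Setting this equal to 3.2/100 = 0.032 gives K = 0.064H.
Substituting into Q = 80: 4·H^(1/3)·(0.064H)^(2/3) = 80.
Solving, H = 125 and K = 8.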